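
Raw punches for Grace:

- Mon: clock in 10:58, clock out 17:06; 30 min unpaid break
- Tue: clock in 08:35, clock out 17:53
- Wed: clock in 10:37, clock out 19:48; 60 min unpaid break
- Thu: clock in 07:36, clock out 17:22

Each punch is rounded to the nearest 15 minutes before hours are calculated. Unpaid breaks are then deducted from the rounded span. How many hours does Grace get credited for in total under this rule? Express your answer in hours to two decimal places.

Mon: in 10:58→11:00, out 17:06→17:00; 6 h 0 min − 30 min = 5 h 30 min
Tue: in 08:35→08:30, out 17:53→18:00; 9 h 30 min
Wed: in 10:37→10:30, out 19:48→19:45; 9 h 15 min − 60 min = 8 h 15 min
Thu: in 07:36→07:30, out 17:22→17:15; 9 h 45 min
Total credited: 33 h 0 min.

33.00 hours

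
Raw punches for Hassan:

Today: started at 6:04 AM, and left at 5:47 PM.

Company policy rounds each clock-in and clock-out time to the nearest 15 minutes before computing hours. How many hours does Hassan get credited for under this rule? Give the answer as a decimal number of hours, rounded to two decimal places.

Today: in 6:04 AM→6:00 AM, out 5:47 PM→5:45 PM; 11 h 45 min

11.75 hours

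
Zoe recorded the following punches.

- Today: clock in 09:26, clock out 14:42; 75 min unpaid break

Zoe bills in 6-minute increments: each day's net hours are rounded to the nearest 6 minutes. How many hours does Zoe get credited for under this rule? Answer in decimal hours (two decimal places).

4.00 hours

Today: 09:26–14:42 = 5 h 16 min − 75 min = 4 h 1 min → rounds to 4 h 0 min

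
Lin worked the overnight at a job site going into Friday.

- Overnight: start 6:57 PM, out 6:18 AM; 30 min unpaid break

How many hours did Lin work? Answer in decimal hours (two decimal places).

10.85 hours

Overnight: 6:57 PM → midnight = 5 h 3 min; midnight → 6:18 AM = 6 h 18 min; span 11 h 21 min; less 30 min break → 10 h 51 min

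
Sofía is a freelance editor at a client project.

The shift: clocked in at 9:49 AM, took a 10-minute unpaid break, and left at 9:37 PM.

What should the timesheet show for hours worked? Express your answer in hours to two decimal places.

The shift: 9:49 AM–9:37 PM = 11 h 48 min; less 10 min break → 11 h 38 min

11.63 hours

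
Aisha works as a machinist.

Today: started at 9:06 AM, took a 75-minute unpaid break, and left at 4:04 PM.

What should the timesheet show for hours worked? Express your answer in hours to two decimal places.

5.72 hours

Today: 9:06 AM–4:04 PM = 6 h 58 min; less 75 min break → 5 h 43 min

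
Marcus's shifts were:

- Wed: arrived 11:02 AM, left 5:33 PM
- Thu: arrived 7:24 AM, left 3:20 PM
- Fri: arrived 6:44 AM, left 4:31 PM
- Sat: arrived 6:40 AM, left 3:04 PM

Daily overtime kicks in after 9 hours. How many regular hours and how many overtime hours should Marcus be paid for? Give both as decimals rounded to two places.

Regular 31.85 hours, overtime 0.78 hours

Wed: 11:02 AM–5:33 PM = 6 h 31 min
Thu: 7:24 AM–3:20 PM = 7 h 56 min
Fri: 6:44 AM–4:31 PM = 9 h 47 min
Sat: 6:40 AM–3:04 PM = 8 h 24 min
Wed reg 6 h 31 min / OT 0 h 0 min; Thu reg 7 h 56 min / OT 0 h 0 min; Fri reg 9 h 0 min / OT 0 h 47 min; Sat reg 8 h 24 min / OT 0 h 0 min.
Totals: regular 31 h 51 min, overtime 0 h 47 min.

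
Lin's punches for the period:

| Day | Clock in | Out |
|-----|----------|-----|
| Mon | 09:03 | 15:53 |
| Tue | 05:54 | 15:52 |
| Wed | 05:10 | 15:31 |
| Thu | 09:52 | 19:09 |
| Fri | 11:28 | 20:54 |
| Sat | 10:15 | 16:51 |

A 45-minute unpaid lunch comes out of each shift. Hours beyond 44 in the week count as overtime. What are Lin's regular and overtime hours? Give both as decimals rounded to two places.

Regular 44.00 hours, overtime 3.97 hours

Mon: 09:03–15:53 = 6 h 50 min; less 45 min break → 6 h 5 min
Tue: 05:54–15:52 = 9 h 58 min; less 45 min break → 9 h 13 min
Wed: 05:10–15:31 = 10 h 21 min; less 45 min break → 9 h 36 min
Thu: 09:52–19:09 = 9 h 17 min; less 45 min break → 8 h 32 min
Fri: 11:28–20:54 = 9 h 26 min; less 45 min break → 8 h 41 min
Sat: 10:15–16:51 = 6 h 36 min; less 45 min break → 5 h 51 min
Total worked: 47 h 58 min = 47.97 h.
Threshold 44 h → overtime 3 h 58 min, regular 44 h 0 min.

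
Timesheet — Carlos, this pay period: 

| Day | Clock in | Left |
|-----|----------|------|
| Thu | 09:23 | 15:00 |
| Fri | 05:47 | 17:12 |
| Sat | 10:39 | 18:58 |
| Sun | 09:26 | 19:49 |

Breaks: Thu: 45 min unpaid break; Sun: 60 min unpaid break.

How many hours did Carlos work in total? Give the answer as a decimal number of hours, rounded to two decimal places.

33.98 hours

Thu: 09:23–15:00 = 5 h 37 min; less 45 min break → 4 h 52 min
Fri: 05:47–17:12 = 11 h 25 min
Sat: 10:39–18:58 = 8 h 19 min
Sun: 09:26–19:49 = 10 h 23 min; less 60 min break → 9 h 23 min
Total: 4 h 52 min + 11 h 25 min + 8 h 19 min + 9 h 23 min = 33 h 59 min.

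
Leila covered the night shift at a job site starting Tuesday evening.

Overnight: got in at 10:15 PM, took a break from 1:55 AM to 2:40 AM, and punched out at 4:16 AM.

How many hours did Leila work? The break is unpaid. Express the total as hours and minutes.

5 h 16 min

Overnight: 10:15 PM → midnight = 1 h 45 min; midnight → 4:16 AM = 4 h 16 min; span 6 h 1 min; less 45 min break → 5 h 16 min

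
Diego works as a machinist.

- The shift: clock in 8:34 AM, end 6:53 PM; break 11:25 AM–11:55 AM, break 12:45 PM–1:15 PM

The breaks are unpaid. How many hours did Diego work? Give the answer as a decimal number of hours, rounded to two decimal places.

9.32 hours

The shift: 8:34 AM–6:53 PM = 10 h 19 min; less 60 min break → 9 h 19 min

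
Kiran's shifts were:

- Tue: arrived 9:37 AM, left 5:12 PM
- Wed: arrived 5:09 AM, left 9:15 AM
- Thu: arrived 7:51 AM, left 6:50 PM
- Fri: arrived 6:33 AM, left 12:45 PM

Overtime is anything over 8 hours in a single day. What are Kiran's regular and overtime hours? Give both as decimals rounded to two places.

Tue: 9:37 AM–5:12 PM = 7 h 35 min
Wed: 5:09 AM–9:15 AM = 4 h 6 min
Thu: 7:51 AM–6:50 PM = 10 h 59 min
Fri: 6:33 AM–12:45 PM = 6 h 12 min
Tue reg 7 h 35 min / OT 0 h 0 min; Wed reg 4 h 6 min / OT 0 h 0 min; Thu reg 8 h 0 min / OT 2 h 59 min; Fri reg 6 h 12 min / OT 0 h 0 min.
Totals: regular 25 h 53 min, overtime 2 h 59 min.

Regular 25.88 hours, overtime 2.98 hours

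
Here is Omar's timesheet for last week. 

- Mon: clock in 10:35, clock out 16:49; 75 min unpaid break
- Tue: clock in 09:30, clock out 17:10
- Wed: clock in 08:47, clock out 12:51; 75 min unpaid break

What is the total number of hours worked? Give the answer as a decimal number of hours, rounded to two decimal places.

Mon: 10:35–16:49 = 6 h 14 min; less 75 min break → 4 h 59 min
Tue: 09:30–17:10 = 7 h 40 min
Wed: 08:47–12:51 = 4 h 4 min; less 75 min break → 2 h 49 min
Total: 4 h 59 min + 7 h 40 min + 2 h 49 min = 15 h 28 min.

15.47 hours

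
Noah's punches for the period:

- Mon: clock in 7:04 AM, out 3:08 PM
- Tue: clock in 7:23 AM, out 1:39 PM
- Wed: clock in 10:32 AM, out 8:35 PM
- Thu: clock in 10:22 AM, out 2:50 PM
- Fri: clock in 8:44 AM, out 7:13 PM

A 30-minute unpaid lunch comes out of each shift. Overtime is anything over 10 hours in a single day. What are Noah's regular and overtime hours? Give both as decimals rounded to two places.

Regular 36.83 hours, overtime 0.00 hours

Mon: 7:04 AM–3:08 PM = 8 h 4 min; less 30 min break → 7 h 34 min
Tue: 7:23 AM–1:39 PM = 6 h 16 min; less 30 min break → 5 h 46 min
Wed: 10:32 AM–8:35 PM = 10 h 3 min; less 30 min break → 9 h 33 min
Thu: 10:22 AM–2:50 PM = 4 h 28 min; less 30 min break → 3 h 58 min
Fri: 8:44 AM–7:13 PM = 10 h 29 min; less 30 min break → 9 h 59 min
Mon reg 7 h 34 min / OT 0 h 0 min; Tue reg 5 h 46 min / OT 0 h 0 min; Wed reg 9 h 33 min / OT 0 h 0 min; Thu reg 3 h 58 min / OT 0 h 0 min; Fri reg 9 h 59 min / OT 0 h 0 min.
Totals: regular 36 h 50 min, overtime 0 h 0 min.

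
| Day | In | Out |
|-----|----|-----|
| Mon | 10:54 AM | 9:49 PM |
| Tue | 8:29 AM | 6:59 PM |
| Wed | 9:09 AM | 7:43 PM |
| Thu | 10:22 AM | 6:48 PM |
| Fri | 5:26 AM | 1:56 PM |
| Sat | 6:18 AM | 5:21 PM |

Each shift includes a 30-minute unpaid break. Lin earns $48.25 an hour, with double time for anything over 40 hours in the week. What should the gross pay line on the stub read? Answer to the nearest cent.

$3567.28

Mon: 10:54 AM–9:49 PM = 10 h 55 min; less 30 min break → 10 h 25 min
Tue: 8:29 AM–6:59 PM = 10 h 30 min; less 30 min break → 10 h 0 min
Wed: 9:09 AM–7:43 PM = 10 h 34 min; less 30 min break → 10 h 4 min
Thu: 10:22 AM–6:48 PM = 8 h 26 min; less 30 min break → 7 h 56 min
Fri: 5:26 AM–1:56 PM = 8 h 30 min; less 30 min break → 8 h 0 min
Sat: 6:18 AM–5:21 PM = 11 h 3 min; less 30 min break → 10 h 33 min
Total worked: 56 h 58 min = 3418 min.
Regular 40 h 0 min = 2400 min at $48.25/h; overtime 16 h 58 min = 1018 min at $96.50/h.
Pay = (2400 × $48.25 + 1018 × $96.50) ÷ 60 = $3567.28.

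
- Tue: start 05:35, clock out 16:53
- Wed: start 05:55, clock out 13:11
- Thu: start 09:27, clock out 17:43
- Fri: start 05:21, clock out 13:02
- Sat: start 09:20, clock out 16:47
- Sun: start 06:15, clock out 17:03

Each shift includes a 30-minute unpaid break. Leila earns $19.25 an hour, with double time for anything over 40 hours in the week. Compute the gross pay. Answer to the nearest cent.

$1146.02

Tue: 05:35–16:53 = 11 h 18 min; less 30 min break → 10 h 48 min
Wed: 05:55–13:11 = 7 h 16 min; less 30 min break → 6 h 46 min
Thu: 09:27–17:43 = 8 h 16 min; less 30 min break → 7 h 46 min
Fri: 05:21–13:02 = 7 h 41 min; less 30 min break → 7 h 11 min
Sat: 09:20–16:47 = 7 h 27 min; less 30 min break → 6 h 57 min
Sun: 06:15–17:03 = 10 h 48 min; less 30 min break → 10 h 18 min
Total worked: 49 h 46 min = 2986 min.
Regular 40 h 0 min = 2400 min at $19.25/h; overtime 9 h 46 min = 586 min at $38.50/h.
Pay = (2400 × $19.25 + 586 × $38.50) ÷ 60 = $1146.02.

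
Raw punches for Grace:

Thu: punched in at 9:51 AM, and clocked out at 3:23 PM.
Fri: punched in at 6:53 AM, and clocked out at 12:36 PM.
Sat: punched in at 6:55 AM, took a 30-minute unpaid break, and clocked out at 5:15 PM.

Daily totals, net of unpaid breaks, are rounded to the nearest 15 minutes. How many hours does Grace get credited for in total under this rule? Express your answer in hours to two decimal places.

21.00 hours

Thu: 9:51 AM–3:23 PM = 5 h 32 min → rounds to 5 h 30 min
Fri: 6:53 AM–12:36 PM = 5 h 43 min → rounds to 5 h 45 min
Sat: 6:55 AM–5:15 PM = 10 h 20 min − 30 min = 9 h 50 min → rounds to 9 h 45 min
Total credited: 21 h 0 min.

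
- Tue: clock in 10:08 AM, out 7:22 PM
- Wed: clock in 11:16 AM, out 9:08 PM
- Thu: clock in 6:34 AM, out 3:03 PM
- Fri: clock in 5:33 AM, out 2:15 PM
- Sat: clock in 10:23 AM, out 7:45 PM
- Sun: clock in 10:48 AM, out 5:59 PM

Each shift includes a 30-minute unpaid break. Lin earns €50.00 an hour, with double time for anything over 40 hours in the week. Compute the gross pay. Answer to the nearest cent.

€2983.33

Tue: 10:08 AM–7:22 PM = 9 h 14 min; less 30 min break → 8 h 44 min
Wed: 11:16 AM–9:08 PM = 9 h 52 min; less 30 min break → 9 h 22 min
Thu: 6:34 AM–3:03 PM = 8 h 29 min; less 30 min break → 7 h 59 min
Fri: 5:33 AM–2:15 PM = 8 h 42 min; less 30 min break → 8 h 12 min
Sat: 10:23 AM–7:45 PM = 9 h 22 min; less 30 min break → 8 h 52 min
Sun: 10:48 AM–5:59 PM = 7 h 11 min; less 30 min break → 6 h 41 min
Total worked: 49 h 50 min = 2990 min.
Regular 40 h 0 min = 2400 min at €50.00/h; overtime 9 h 50 min = 590 min at €100.00/h.
Pay = (2400 × €50.00 + 590 × €100.00) ÷ 60 = €2983.33.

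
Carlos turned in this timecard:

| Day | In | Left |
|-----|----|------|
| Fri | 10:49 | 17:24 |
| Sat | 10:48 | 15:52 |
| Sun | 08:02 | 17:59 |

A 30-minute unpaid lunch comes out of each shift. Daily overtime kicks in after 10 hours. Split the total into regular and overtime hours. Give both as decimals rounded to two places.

Fri: 10:49–17:24 = 6 h 35 min; less 30 min break → 6 h 5 min
Sat: 10:48–15:52 = 5 h 4 min; less 30 min break → 4 h 34 min
Sun: 08:02–17:59 = 9 h 57 min; less 30 min break → 9 h 27 min
Fri reg 6 h 5 min / OT 0 h 0 min; Sat reg 4 h 34 min / OT 0 h 0 min; Sun reg 9 h 27 min / OT 0 h 0 min.
Totals: regular 20 h 6 min, overtime 0 h 0 min.

Regular 20.10 hours, overtime 0.00 hours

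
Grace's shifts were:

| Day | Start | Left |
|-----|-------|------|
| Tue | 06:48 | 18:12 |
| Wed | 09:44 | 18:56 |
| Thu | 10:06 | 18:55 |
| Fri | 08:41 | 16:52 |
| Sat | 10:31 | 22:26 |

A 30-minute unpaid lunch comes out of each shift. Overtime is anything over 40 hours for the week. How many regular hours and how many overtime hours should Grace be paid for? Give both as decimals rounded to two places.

Regular 40.00 hours, overtime 7.02 hours

Tue: 06:48–18:12 = 11 h 24 min; less 30 min break → 10 h 54 min
Wed: 09:44–18:56 = 9 h 12 min; less 30 min break → 8 h 42 min
Thu: 10:06–18:55 = 8 h 49 min; less 30 min break → 8 h 19 min
Fri: 08:41–16:52 = 8 h 11 min; less 30 min break → 7 h 41 min
Sat: 10:31–22:26 = 11 h 55 min; less 30 min break → 11 h 25 min
Total worked: 47 h 1 min = 47.02 h.
Threshold 40 h → overtime 7 h 1 min, regular 40 h 0 min.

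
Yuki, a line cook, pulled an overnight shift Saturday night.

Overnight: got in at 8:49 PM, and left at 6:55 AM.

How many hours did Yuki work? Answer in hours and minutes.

Overnight: 8:49 PM → midnight = 3 h 11 min; midnight → 6:55 AM = 6 h 55 min; span 10 h 6 min

10 h 6 min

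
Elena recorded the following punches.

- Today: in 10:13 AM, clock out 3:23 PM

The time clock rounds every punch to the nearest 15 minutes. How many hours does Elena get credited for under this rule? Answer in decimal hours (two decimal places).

Today: in 10:13 AM→10:15 AM, out 3:23 PM→3:30 PM; 5 h 15 min

5.25 hours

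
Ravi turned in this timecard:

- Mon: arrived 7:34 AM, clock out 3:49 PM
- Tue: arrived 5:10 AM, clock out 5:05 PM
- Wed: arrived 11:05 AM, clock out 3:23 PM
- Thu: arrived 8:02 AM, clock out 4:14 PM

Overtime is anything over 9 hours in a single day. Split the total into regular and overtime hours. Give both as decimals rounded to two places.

Mon: 7:34 AM–3:49 PM = 8 h 15 min
Tue: 5:10 AM–5:05 PM = 11 h 55 min
Wed: 11:05 AM–3:23 PM = 4 h 18 min
Thu: 8:02 AM–4:14 PM = 8 h 12 min
Mon reg 8 h 15 min / OT 0 h 0 min; Tue reg 9 h 0 min / OT 2 h 55 min; Wed reg 4 h 18 min / OT 0 h 0 min; Thu reg 8 h 12 min / OT 0 h 0 min.
Totals: regular 29 h 45 min, overtime 2 h 55 min.

Regular 29.75 hours, overtime 2.92 hours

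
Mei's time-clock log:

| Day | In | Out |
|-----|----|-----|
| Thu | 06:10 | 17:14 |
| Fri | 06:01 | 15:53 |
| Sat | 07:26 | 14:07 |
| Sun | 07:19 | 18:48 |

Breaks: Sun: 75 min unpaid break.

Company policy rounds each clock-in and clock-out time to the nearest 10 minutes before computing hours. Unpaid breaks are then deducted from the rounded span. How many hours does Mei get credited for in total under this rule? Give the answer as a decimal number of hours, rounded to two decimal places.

37.75 hours

Thu: in 06:10→06:10, out 17:14→17:10; 11 h 0 min
Fri: in 06:01→06:00, out 15:53→15:50; 9 h 50 min
Sat: in 07:26→07:30, out 14:07→14:10; 6 h 40 min
Sun: in 07:19→07:20, out 18:48→18:50; 11 h 30 min − 75 min = 10 h 15 min
Total credited: 37 h 45 min.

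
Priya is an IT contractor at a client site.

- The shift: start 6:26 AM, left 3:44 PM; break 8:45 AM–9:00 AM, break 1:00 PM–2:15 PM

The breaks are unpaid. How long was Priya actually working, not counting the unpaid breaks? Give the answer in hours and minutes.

7 h 48 min

The shift: 6:26 AM–3:44 PM = 9 h 18 min; less 90 min break → 7 h 48 min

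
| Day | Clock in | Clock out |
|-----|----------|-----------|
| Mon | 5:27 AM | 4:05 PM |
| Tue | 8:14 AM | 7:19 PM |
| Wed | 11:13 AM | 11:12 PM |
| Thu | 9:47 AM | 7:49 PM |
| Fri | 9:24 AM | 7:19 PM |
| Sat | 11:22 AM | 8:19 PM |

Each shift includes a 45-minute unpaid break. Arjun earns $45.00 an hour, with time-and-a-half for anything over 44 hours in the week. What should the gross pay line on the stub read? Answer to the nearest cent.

Mon: 5:27 AM–4:05 PM = 10 h 38 min; less 45 min break → 9 h 53 min
Tue: 8:14 AM–7:19 PM = 11 h 5 min; less 45 min break → 10 h 20 min
Wed: 11:13 AM–11:12 PM = 11 h 59 min; less 45 min break → 11 h 14 min
Thu: 9:47 AM–7:49 PM = 10 h 2 min; less 45 min break → 9 h 17 min
Fri: 9:24 AM–7:19 PM = 9 h 55 min; less 45 min break → 9 h 10 min
Sat: 11:22 AM–8:19 PM = 8 h 57 min; less 45 min break → 8 h 12 min
Total worked: 58 h 6 min = 3486 min.
Regular 44 h 0 min = 2640 min at $45.00/h; overtime 14 h 6 min = 846 min at $67.50/h.
Pay = (2640 × $45.00 + 846 × $67.50) ÷ 60 = $2931.75.

$2931.75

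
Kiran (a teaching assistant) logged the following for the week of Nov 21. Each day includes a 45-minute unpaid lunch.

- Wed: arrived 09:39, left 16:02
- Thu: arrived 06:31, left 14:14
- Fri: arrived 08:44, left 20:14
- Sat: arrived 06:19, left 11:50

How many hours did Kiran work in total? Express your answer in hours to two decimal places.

Wed: 09:39–16:02 = 6 h 23 min; less 45 min break → 5 h 38 min
Thu: 06:31–14:14 = 7 h 43 min; less 45 min break → 6 h 58 min
Fri: 08:44–20:14 = 11 h 30 min; less 45 min break → 10 h 45 min
Sat: 06:19–11:50 = 5 h 31 min; less 45 min break → 4 h 46 min
Total: 5 h 38 min + 6 h 58 min + 10 h 45 min + 4 h 46 min = 28 h 7 min.

28.12 hours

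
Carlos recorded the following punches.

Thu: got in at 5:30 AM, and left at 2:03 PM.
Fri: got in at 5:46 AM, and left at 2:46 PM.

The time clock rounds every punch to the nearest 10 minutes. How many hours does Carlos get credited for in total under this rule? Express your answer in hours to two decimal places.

17.50 hours

Thu: in 5:30 AM→5:30 AM, out 2:03 PM→2:00 PM; 8 h 30 min
Fri: in 5:46 AM→5:50 AM, out 2:46 PM→2:50 PM; 9 h 0 min
Total credited: 17 h 30 min.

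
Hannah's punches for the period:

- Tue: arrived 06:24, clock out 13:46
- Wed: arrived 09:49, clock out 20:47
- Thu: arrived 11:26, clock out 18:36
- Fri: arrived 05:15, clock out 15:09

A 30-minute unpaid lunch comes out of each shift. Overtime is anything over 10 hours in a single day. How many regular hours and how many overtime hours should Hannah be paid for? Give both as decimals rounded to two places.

Regular 32.93 hours, overtime 0.47 hours

Tue: 06:24–13:46 = 7 h 22 min; less 30 min break → 6 h 52 min
Wed: 09:49–20:47 = 10 h 58 min; less 30 min break → 10 h 28 min
Thu: 11:26–18:36 = 7 h 10 min; less 30 min break → 6 h 40 min
Fri: 05:15–15:09 = 9 h 54 min; less 30 min break → 9 h 24 min
Tue reg 6 h 52 min / OT 0 h 0 min; Wed reg 10 h 0 min / OT 0 h 28 min; Thu reg 6 h 40 min / OT 0 h 0 min; Fri reg 9 h 24 min / OT 0 h 0 min.
Totals: regular 32 h 56 min, overtime 0 h 28 min.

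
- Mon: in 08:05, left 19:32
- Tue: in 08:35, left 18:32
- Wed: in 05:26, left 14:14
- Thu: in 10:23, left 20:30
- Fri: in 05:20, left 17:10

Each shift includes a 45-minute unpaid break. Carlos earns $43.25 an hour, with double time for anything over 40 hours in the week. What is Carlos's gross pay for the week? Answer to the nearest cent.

$2456.60

Mon: 08:05–19:32 = 11 h 27 min; less 45 min break → 10 h 42 min
Tue: 08:35–18:32 = 9 h 57 min; less 45 min break → 9 h 12 min
Wed: 05:26–14:14 = 8 h 48 min; less 45 min break → 8 h 3 min
Thu: 10:23–20:30 = 10 h 7 min; less 45 min break → 9 h 22 min
Fri: 05:20–17:10 = 11 h 50 min; less 45 min break → 11 h 5 min
Total worked: 48 h 24 min = 2904 min.
Regular 40 h 0 min = 2400 min at $43.25/h; overtime 8 h 24 min = 504 min at $86.50/h.
Pay = (2400 × $43.25 + 504 × $86.50) ÷ 60 = $2456.60.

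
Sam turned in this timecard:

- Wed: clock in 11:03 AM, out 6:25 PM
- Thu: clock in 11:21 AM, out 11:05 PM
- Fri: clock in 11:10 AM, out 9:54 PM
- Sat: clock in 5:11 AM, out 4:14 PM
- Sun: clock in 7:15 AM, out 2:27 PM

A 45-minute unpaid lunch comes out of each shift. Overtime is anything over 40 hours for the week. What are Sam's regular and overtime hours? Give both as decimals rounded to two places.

Regular 40.00 hours, overtime 4.33 hours

Wed: 11:03 AM–6:25 PM = 7 h 22 min; less 45 min break → 6 h 37 min
Thu: 11:21 AM–11:05 PM = 11 h 44 min; less 45 min break → 10 h 59 min
Fri: 11:10 AM–9:54 PM = 10 h 44 min; less 45 min break → 9 h 59 min
Sat: 5:11 AM–4:14 PM = 11 h 3 min; less 45 min break → 10 h 18 min
Sun: 7:15 AM–2:27 PM = 7 h 12 min; less 45 min break → 6 h 27 min
Total worked: 44 h 20 min = 44.33 h.
Threshold 40 h → overtime 4 h 20 min, regular 40 h 0 min.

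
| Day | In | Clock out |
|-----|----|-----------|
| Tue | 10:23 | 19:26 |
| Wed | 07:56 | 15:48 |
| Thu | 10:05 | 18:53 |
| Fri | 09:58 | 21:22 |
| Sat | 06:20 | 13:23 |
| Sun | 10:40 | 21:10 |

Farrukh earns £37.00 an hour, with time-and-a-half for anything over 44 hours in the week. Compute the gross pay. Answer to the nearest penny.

Tue: 10:23–19:26 = 9 h 3 min
Wed: 07:56–15:48 = 7 h 52 min
Thu: 10:05–18:53 = 8 h 48 min
Fri: 09:58–21:22 = 11 h 24 min
Sat: 06:20–13:23 = 7 h 3 min
Sun: 10:40–21:10 = 10 h 30 min
Total worked: 54 h 40 min = 3280 min.
Regular 44 h 0 min = 2640 min at £37.00/h; overtime 10 h 40 min = 640 min at £55.50/h.
Pay = (2640 × £37.00 + 640 × £55.50) ÷ 60 = £2220.00.

£2220.00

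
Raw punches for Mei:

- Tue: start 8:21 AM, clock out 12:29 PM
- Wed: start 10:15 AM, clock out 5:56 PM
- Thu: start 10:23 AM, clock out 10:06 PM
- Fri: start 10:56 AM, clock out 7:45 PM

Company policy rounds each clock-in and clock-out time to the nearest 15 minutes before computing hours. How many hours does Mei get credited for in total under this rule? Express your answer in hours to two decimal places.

32.25 hours

Tue: in 8:21 AM→8:15 AM, out 12:29 PM→12:30 PM; 4 h 15 min
Wed: in 10:15 AM→10:15 AM, out 5:56 PM→6:00 PM; 7 h 45 min
Thu: in 10:23 AM→10:30 AM, out 10:06 PM→10:00 PM; 11 h 30 min
Fri: in 10:56 AM→11:00 AM, out 7:45 PM→7:45 PM; 8 h 45 min
Total credited: 32 h 15 min.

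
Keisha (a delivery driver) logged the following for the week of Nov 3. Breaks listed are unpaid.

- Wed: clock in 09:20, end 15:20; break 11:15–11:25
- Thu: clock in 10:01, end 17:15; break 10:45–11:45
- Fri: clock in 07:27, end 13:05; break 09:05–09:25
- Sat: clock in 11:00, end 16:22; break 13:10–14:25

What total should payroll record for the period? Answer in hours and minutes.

21 h 29 min

Wed: 09:20–15:20 = 6 h 0 min; less 10 min break → 5 h 50 min
Thu: 10:01–17:15 = 7 h 14 min; less 60 min break → 6 h 14 min
Fri: 07:27–13:05 = 5 h 38 min; less 20 min break → 5 h 18 min
Sat: 11:00–16:22 = 5 h 22 min; less 75 min break → 4 h 7 min
Total: 5 h 50 min + 6 h 14 min + 5 h 18 min + 4 h 7 min = 21 h 29 min.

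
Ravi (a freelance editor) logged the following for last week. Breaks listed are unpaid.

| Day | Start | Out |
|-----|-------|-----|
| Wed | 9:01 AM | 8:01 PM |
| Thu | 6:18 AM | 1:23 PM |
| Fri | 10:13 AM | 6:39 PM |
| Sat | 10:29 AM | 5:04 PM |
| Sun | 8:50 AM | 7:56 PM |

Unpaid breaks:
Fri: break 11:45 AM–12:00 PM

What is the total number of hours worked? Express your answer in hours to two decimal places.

43.95 hours

Wed: 9:01 AM–8:01 PM = 11 h 0 min
Thu: 6:18 AM–1:23 PM = 7 h 5 min
Fri: 10:13 AM–6:39 PM = 8 h 26 min; less 15 min break → 8 h 11 min
Sat: 10:29 AM–5:04 PM = 6 h 35 min
Sun: 8:50 AM–7:56 PM = 11 h 6 min
Total: 11 h 0 min + 7 h 5 min + 8 h 11 min + 6 h 35 min + 11 h 6 min = 43 h 57 min.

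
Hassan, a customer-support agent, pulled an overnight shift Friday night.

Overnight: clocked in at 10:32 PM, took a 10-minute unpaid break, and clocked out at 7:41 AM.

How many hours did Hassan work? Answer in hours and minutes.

8 h 59 min

Overnight: 10:32 PM → midnight = 1 h 28 min; midnight → 7:41 AM = 7 h 41 min; span 9 h 9 min; less 10 min break → 8 h 59 min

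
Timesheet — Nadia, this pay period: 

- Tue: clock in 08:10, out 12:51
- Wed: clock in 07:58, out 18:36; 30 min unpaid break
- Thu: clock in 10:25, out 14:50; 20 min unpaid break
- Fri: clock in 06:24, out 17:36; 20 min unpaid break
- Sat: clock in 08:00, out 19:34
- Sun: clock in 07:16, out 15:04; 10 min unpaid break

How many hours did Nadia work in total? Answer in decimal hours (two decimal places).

48.97 hours

Tue: 08:10–12:51 = 4 h 41 min
Wed: 07:58–18:36 = 10 h 38 min; less 30 min break → 10 h 8 min
Thu: 10:25–14:50 = 4 h 25 min; less 20 min break → 4 h 5 min
Fri: 06:24–17:36 = 11 h 12 min; less 20 min break → 10 h 52 min
Sat: 08:00–19:34 = 11 h 34 min
Sun: 07:16–15:04 = 7 h 48 min; less 10 min break → 7 h 38 min
Total: 4 h 41 min + 10 h 8 min + 4 h 5 min + 10 h 52 min + 11 h 34 min + 7 h 38 min = 48 h 58 min.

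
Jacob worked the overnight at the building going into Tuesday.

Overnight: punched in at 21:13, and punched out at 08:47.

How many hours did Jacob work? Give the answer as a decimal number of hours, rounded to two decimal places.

Overnight: 21:13 → midnight = 2 h 47 min; midnight → 08:47 = 8 h 47 min; span 11 h 34 min

11.57 hours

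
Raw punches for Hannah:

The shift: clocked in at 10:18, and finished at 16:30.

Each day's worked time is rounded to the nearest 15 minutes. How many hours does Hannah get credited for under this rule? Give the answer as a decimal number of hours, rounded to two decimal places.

The shift: 10:18–16:30 = 6 h 12 min → rounds to 6 h 15 min

6.25 hours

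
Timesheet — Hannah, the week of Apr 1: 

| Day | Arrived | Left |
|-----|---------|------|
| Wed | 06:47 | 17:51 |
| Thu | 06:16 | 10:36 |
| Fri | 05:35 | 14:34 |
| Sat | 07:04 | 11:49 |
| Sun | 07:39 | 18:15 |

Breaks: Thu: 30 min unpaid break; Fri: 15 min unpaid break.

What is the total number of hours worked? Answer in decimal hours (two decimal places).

38.98 hours

Wed: 06:47–17:51 = 11 h 4 min
Thu: 06:16–10:36 = 4 h 20 min; less 30 min break → 3 h 50 min
Fri: 05:35–14:34 = 8 h 59 min; less 15 min break → 8 h 44 min
Sat: 07:04–11:49 = 4 h 45 min
Sun: 07:39–18:15 = 10 h 36 min
Total: 11 h 4 min + 3 h 50 min + 8 h 44 min + 4 h 45 min + 10 h 36 min = 38 h 59 min.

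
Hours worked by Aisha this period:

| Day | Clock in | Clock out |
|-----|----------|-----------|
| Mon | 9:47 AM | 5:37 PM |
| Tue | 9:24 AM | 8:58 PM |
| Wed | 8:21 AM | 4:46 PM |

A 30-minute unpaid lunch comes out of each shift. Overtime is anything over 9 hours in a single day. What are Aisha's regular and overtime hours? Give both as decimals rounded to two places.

Mon: 9:47 AM–5:37 PM = 7 h 50 min; less 30 min break → 7 h 20 min
Tue: 9:24 AM–8:58 PM = 11 h 34 min; less 30 min break → 11 h 4 min
Wed: 8:21 AM–4:46 PM = 8 h 25 min; less 30 min break → 7 h 55 min
Mon reg 7 h 20 min / OT 0 h 0 min; Tue reg 9 h 0 min / OT 2 h 4 min; Wed reg 7 h 55 min / OT 0 h 0 min.
Totals: regular 24 h 15 min, overtime 2 h 4 min.

Regular 24.25 hours, overtime 2.07 hours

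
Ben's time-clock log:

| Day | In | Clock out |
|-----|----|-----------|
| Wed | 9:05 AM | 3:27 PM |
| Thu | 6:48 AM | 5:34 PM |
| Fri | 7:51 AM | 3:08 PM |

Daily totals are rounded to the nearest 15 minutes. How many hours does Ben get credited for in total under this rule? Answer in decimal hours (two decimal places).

24.25 hours

Wed: 9:05 AM–3:27 PM = 6 h 22 min → rounds to 6 h 15 min
Thu: 6:48 AM–5:34 PM = 10 h 46 min → rounds to 10 h 45 min
Fri: 7:51 AM–3:08 PM = 7 h 17 min → rounds to 7 h 15 min
Total credited: 24 h 15 min.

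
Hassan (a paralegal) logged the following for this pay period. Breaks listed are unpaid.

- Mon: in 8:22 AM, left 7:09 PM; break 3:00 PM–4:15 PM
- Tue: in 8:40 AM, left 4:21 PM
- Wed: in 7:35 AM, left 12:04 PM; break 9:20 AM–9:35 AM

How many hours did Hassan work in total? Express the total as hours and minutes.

Mon: 8:22 AM–7:09 PM = 10 h 47 min; less 75 min break → 9 h 32 min
Tue: 8:40 AM–4:21 PM = 7 h 41 min
Wed: 7:35 AM–12:04 PM = 4 h 29 min; less 15 min break → 4 h 14 min
Total: 9 h 32 min + 7 h 41 min + 4 h 14 min = 21 h 27 min.

21 h 27 min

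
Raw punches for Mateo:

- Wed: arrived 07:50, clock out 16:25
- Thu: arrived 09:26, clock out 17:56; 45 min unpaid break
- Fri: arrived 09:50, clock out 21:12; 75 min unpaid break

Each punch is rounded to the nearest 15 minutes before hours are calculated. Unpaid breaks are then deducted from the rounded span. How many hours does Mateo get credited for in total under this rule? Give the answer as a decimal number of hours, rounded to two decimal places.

Wed: in 07:50→07:45, out 16:25→16:30; 8 h 45 min
Thu: in 09:26→09:30, out 17:56→18:00; 8 h 30 min − 45 min = 7 h 45 min
Fri: in 09:50→09:45, out 21:12→21:15; 11 h 30 min − 75 min = 10 h 15 min
Total credited: 26 h 45 min.

26.75 hours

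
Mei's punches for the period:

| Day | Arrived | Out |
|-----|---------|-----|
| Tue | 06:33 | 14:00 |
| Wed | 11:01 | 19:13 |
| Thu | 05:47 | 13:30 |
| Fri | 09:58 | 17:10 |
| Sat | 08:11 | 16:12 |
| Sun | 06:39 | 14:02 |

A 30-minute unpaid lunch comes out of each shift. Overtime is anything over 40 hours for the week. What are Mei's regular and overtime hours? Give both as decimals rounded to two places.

Tue: 06:33–14:00 = 7 h 27 min; less 30 min break → 6 h 57 min
Wed: 11:01–19:13 = 8 h 12 min; less 30 min break → 7 h 42 min
Thu: 05:47–13:30 = 7 h 43 min; less 30 min break → 7 h 13 min
Fri: 09:58–17:10 = 7 h 12 min; less 30 min break → 6 h 42 min
Sat: 08:11–16:12 = 8 h 1 min; less 30 min break → 7 h 31 min
Sun: 06:39–14:02 = 7 h 23 min; less 30 min break → 6 h 53 min
Total worked: 42 h 58 min = 42.97 h.
Threshold 40 h → overtime 2 h 58 min, regular 40 h 0 min.

Regular 40.00 hours, overtime 2.97 hours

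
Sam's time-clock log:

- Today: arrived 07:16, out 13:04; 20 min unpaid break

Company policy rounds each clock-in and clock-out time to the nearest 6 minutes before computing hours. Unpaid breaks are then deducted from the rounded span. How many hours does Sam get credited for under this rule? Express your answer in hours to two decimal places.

Today: in 07:16→07:18, out 13:04→13:06; 5 h 48 min − 20 min = 5 h 28 min

5.47 hours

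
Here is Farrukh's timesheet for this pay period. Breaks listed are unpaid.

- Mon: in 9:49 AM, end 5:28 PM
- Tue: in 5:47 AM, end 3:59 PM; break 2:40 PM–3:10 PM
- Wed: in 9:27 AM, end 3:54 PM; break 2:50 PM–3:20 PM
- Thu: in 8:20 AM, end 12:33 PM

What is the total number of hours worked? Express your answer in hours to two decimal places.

Mon: 9:49 AM–5:28 PM = 7 h 39 min
Tue: 5:47 AM–3:59 PM = 10 h 12 min; less 30 min break → 9 h 42 min
Wed: 9:27 AM–3:54 PM = 6 h 27 min; less 30 min break → 5 h 57 min
Thu: 8:20 AM–12:33 PM = 4 h 13 min
Total: 7 h 39 min + 9 h 42 min + 5 h 57 min + 4 h 13 min = 27 h 31 min.

27.52 hours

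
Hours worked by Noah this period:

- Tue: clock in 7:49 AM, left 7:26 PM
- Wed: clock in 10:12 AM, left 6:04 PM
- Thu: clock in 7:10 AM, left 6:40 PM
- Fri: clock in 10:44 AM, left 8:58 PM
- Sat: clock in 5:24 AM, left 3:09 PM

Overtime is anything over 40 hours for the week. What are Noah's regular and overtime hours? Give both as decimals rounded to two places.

Tue: 7:49 AM–7:26 PM = 11 h 37 min
Wed: 10:12 AM–6:04 PM = 7 h 52 min
Thu: 7:10 AM–6:40 PM = 11 h 30 min
Fri: 10:44 AM–8:58 PM = 10 h 14 min
Sat: 5:24 AM–3:09 PM = 9 h 45 min
Total worked: 50 h 58 min = 50.97 h.
Threshold 40 h → overtime 10 h 58 min, regular 40 h 0 min.

Regular 40.00 hours, overtime 10.97 hours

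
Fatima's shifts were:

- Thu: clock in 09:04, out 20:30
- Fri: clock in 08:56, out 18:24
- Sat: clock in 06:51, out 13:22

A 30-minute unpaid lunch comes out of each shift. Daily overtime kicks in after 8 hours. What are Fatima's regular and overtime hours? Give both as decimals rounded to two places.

Thu: 09:04–20:30 = 11 h 26 min; less 30 min break → 10 h 56 min
Fri: 08:56–18:24 = 9 h 28 min; less 30 min break → 8 h 58 min
Sat: 06:51–13:22 = 6 h 31 min; less 30 min break → 6 h 1 min
Thu reg 8 h 0 min / OT 2 h 56 min; Fri reg 8 h 0 min / OT 0 h 58 min; Sat reg 6 h 1 min / OT 0 h 0 min.
Totals: regular 22 h 1 min, overtime 3 h 54 min.

Regular 22.02 hours, overtime 3.90 hours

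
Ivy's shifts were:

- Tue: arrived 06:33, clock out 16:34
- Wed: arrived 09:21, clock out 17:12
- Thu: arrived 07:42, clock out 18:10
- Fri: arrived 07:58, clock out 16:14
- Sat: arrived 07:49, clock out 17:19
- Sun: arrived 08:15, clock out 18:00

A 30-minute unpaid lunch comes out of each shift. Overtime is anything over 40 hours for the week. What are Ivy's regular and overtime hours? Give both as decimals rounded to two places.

Tue: 06:33–16:34 = 10 h 1 min; less 30 min break → 9 h 31 min
Wed: 09:21–17:12 = 7 h 51 min; less 30 min break → 7 h 21 min
Thu: 07:42–18:10 = 10 h 28 min; less 30 min break → 9 h 58 min
Fri: 07:58–16:14 = 8 h 16 min; less 30 min break → 7 h 46 min
Sat: 07:49–17:19 = 9 h 30 min; less 30 min break → 9 h 0 min
Sun: 08:15–18:00 = 9 h 45 min; less 30 min break → 9 h 15 min
Total worked: 52 h 51 min = 52.85 h.
Threshold 40 h → overtime 12 h 51 min, regular 40 h 0 min.

Regular 40.00 hours, overtime 12.85 hours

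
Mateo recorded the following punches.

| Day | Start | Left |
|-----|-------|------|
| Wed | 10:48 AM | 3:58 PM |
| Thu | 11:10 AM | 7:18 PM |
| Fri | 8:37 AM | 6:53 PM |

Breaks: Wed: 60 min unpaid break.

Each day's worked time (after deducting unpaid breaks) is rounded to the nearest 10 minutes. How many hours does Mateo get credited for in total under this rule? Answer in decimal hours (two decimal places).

Wed: 10:48 AM–3:58 PM = 5 h 10 min − 60 min = 4 h 10 min → rounds to 4 h 10 min
Thu: 11:10 AM–7:18 PM = 8 h 8 min → rounds to 8 h 10 min
Fri: 8:37 AM–6:53 PM = 10 h 16 min → rounds to 10 h 20 min
Total credited: 22 h 40 min.

22.67 hours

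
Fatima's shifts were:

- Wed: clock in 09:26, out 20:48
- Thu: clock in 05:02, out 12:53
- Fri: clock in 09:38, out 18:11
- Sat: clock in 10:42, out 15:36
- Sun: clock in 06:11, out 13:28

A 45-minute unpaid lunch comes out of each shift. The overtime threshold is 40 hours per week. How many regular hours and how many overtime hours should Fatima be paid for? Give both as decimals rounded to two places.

Regular 36.20 hours, overtime 0.00 hours

Wed: 09:26–20:48 = 11 h 22 min; less 45 min break → 10 h 37 min
Thu: 05:02–12:53 = 7 h 51 min; less 45 min break → 7 h 6 min
Fri: 09:38–18:11 = 8 h 33 min; less 45 min break → 7 h 48 min
Sat: 10:42–15:36 = 4 h 54 min; less 45 min break → 4 h 9 min
Sun: 06:11–13:28 = 7 h 17 min; less 45 min break → 6 h 32 min
Total worked: 36 h 12 min = 36.20 h.
Threshold 40 h → overtime 0 h 0 min, regular 36 h 12 min.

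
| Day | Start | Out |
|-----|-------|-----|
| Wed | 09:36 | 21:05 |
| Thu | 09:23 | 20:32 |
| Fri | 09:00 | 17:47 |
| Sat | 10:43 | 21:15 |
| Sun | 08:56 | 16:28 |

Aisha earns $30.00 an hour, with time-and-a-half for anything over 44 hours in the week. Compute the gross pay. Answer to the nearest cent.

Wed: 09:36–21:05 = 11 h 29 min
Thu: 09:23–20:32 = 11 h 9 min
Fri: 09:00–17:47 = 8 h 47 min
Sat: 10:43–21:15 = 10 h 32 min
Sun: 08:56–16:28 = 7 h 32 min
Total worked: 49 h 29 min = 2969 min.
Regular 44 h 0 min = 2640 min at $30.00/h; overtime 5 h 29 min = 329 min at $45.00/h.
Pay = (2640 × $30.00 + 329 × $45.00) ÷ 60 = $1566.75.

$1566.75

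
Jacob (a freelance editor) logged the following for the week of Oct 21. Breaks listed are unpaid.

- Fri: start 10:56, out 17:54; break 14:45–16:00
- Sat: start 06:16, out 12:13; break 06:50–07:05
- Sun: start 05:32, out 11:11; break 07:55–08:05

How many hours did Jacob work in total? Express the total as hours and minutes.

Fri: 10:56–17:54 = 6 h 58 min; less 75 min break → 5 h 43 min
Sat: 06:16–12:13 = 5 h 57 min; less 15 min break → 5 h 42 min
Sun: 05:32–11:11 = 5 h 39 min; less 10 min break → 5 h 29 min
Total: 5 h 43 min + 5 h 42 min + 5 h 29 min = 16 h 54 min.

16 h 54 min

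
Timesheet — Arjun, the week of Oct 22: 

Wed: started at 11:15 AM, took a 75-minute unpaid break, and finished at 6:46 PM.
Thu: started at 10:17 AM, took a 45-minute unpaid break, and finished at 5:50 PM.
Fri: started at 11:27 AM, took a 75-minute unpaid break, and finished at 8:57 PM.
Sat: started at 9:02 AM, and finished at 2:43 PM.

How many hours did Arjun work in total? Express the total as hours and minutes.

Wed: 11:15 AM–6:46 PM = 7 h 31 min; less 75 min break → 6 h 16 min
Thu: 10:17 AM–5:50 PM = 7 h 33 min; less 45 min break → 6 h 48 min
Fri: 11:27 AM–8:57 PM = 9 h 30 min; less 75 min break → 8 h 15 min
Sat: 9:02 AM–2:43 PM = 5 h 41 min
Total: 6 h 16 min + 6 h 48 min + 8 h 15 min + 5 h 41 min = 27 h 0 min.

27 h 0 min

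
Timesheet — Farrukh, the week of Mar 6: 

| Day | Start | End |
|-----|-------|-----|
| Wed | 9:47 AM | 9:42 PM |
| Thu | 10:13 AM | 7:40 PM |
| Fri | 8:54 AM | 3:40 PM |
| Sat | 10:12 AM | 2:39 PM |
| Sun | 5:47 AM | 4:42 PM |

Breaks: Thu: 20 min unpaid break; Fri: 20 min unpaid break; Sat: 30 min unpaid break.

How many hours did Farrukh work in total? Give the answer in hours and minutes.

42 h 20 min

Wed: 9:47 AM–9:42 PM = 11 h 55 min
Thu: 10:13 AM–7:40 PM = 9 h 27 min; less 20 min break → 9 h 7 min
Fri: 8:54 AM–3:40 PM = 6 h 46 min; less 20 min break → 6 h 26 min
Sat: 10:12 AM–2:39 PM = 4 h 27 min; less 30 min break → 3 h 57 min
Sun: 5:47 AM–4:42 PM = 10 h 55 min
Total: 11 h 55 min + 9 h 7 min + 6 h 26 min + 3 h 57 min + 10 h 55 min = 42 h 20 min.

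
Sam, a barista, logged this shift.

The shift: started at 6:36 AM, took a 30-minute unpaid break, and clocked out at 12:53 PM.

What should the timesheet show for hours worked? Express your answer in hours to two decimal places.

The shift: 6:36 AM–12:53 PM = 6 h 17 min; less 30 min break → 5 h 47 min

5.78 hours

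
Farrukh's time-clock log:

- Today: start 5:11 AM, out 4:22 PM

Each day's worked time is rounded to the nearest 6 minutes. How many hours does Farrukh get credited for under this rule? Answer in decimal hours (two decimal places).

Today: 5:11 AM–4:22 PM = 11 h 11 min → rounds to 11 h 12 min

11.20 hours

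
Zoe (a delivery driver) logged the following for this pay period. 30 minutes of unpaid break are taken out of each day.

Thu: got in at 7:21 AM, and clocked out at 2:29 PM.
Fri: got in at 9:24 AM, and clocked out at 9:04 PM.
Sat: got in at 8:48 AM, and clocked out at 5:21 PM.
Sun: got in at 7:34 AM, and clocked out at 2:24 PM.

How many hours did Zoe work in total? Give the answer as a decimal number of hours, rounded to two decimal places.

Thu: 7:21 AM–2:29 PM = 7 h 8 min; less 30 min break → 6 h 38 min
Fri: 9:24 AM–9:04 PM = 11 h 40 min; less 30 min break → 11 h 10 min
Sat: 8:48 AM–5:21 PM = 8 h 33 min; less 30 min break → 8 h 3 min
Sun: 7:34 AM–2:24 PM = 6 h 50 min; less 30 min break → 6 h 20 min
Total: 6 h 38 min + 11 h 10 min + 8 h 3 min + 6 h 20 min = 32 h 11 min.

32.18 hours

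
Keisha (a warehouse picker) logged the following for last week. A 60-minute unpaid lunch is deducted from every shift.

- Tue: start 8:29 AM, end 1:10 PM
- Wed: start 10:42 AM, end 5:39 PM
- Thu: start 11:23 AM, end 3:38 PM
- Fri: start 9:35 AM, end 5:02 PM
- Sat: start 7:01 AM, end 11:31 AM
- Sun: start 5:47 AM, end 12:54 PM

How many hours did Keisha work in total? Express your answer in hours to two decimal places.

Tue: 8:29 AM–1:10 PM = 4 h 41 min; less 60 min break → 3 h 41 min
Wed: 10:42 AM–5:39 PM = 6 h 57 min; less 60 min break → 5 h 57 min
Thu: 11:23 AM–3:38 PM = 4 h 15 min; less 60 min break → 3 h 15 min
Fri: 9:35 AM–5:02 PM = 7 h 27 min; less 60 min break → 6 h 27 min
Sat: 7:01 AM–11:31 AM = 4 h 30 min; less 60 min break → 3 h 30 min
Sun: 5:47 AM–12:54 PM = 7 h 7 min; less 60 min break → 6 h 7 min
Total: 3 h 41 min + 5 h 57 min + 3 h 15 min + 6 h 27 min + 3 h 30 min + 6 h 7 min = 28 h 57 min.

28.95 hours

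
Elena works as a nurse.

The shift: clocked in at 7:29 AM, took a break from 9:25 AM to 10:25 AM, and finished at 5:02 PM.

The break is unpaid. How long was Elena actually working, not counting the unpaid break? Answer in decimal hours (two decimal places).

The shift: 7:29 AM–5:02 PM = 9 h 33 min; less 60 min break → 8 h 33 min

8.55 hours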